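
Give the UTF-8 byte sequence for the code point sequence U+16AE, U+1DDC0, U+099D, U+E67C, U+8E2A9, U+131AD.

E1 9A AE F0 9D B7 80 E0 A6 9D EE 99 BC F2 8E 8A A9 F0 93 86 AD

U+16AE: 3-byte form → E1 9A AE.
U+1DDC0: 4-byte form → F0 9D B7 80.
U+099D: 3-byte form → E0 A6 9D.
U+E67C: 3-byte form → EE 99 BC.
U+8E2A9: 4-byte form → F2 8E 8A A9.
U+131AD: 4-byte form → F0 93 86 AD.
Concatenated (21 bytes): E1 9A AE F0 9D B7 80 E0 A6 9D EE 99 BC F2 8E 8A A9 F0 93 86 AD.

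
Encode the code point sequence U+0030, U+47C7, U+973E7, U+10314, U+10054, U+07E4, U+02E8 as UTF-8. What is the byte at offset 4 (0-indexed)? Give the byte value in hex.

U+0030 → 1-byte form 30 at offsets 0–0.
U+47C7 → 3-byte form E4 9F 87 at offsets 1–3.
U+973E7 → 4-byte form F2 97 8F A7 at offsets 4–7.
Offset 4 falls in char 3's range; it's byte 1 of F2 97 8F A7 = 0xF2.

0xF2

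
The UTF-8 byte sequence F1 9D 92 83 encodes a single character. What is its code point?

Leading byte 0xF1 = 11110001 matches 11110xxx → 4-byte sequence.
Byte 1: 0xF1 = 11110001, payload 001 (3 bits).
Byte 2: 0x9D = 10011101 (10xxxxxx ✓), payload 011101.
Byte 3: 0x92 = 10010010 (10xxxxxx ✓), payload 010010.
Byte 4: 0x83 = 10000011 (10xxxxxx ✓), payload 000011.
Concatenate: 001011101010010000011 = 0x5D483 (21 bits → U+5D483).

U+5D483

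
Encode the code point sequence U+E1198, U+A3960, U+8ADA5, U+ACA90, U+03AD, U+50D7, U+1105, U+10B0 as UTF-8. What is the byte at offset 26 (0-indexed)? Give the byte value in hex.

U+E1198 → 4-byte form F3 A1 86 98 at offsets 0–3.
U+A3960 → 4-byte form F2 A3 A5 A0 at offsets 4–7.
U+8ADA5 → 4-byte form F2 8A B6 A5 at offsets 8–11.
U+ACA90 → 4-byte form F2 AC AA 90 at offsets 12–15.
U+03AD → 2-byte form CE AD at offsets 16–17.
U+50D7 → 3-byte form E5 83 97 at offsets 18–20.
U+1105 → 3-byte form E1 84 85 at offsets 21–23.
U+10B0 → 3-byte form E1 82 B0 at offsets 24–26.
Offset 26 falls in char 8's range; it's byte 3 of E1 82 B0 = 0xB0.

0xB0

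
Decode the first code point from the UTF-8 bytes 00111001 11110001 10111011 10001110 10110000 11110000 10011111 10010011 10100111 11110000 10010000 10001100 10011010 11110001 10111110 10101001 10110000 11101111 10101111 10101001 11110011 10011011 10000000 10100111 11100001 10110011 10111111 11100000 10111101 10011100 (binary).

Offset 0: leading byte 0x39 = 00111001 → 1-byte char #1 = 39.
Leading byte 0x39 = 00111001 matches 0xxxxxxx → 1-byte sequence.
Byte 1: 0x39 = 00111001, payload 0111001 (7 bits).
Concatenate: 0111001 = 0x39 (7 bits → U+0039).

U+0039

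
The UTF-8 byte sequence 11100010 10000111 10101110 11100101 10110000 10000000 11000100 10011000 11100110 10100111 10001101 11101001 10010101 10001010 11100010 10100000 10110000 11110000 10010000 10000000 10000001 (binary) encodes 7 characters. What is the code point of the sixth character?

U+2830

Offset 0: leading byte 0xE2 = 11100010 → 3-byte char #1 = E2 87 AE.
Offset 3: leading byte 0xE5 = 11100101 → 3-byte char #2 = E5 B0 80.
Offset 6: leading byte 0xC4 = 11000100 → 2-byte char #3 = C4 98.
Offset 8: leading byte 0xE6 = 11100110 → 3-byte char #4 = E6 A7 8D.
Offset 11: leading byte 0xE9 = 11101001 → 3-byte char #5 = E9 95 8A.
Offset 14: leading byte 0xE2 = 11100010 → 3-byte char #6 = E2 A0 B0.
Leading byte 0xE2 = 11100010 matches 1110xxxx → 3-byte sequence.
Byte 1: 0xE2 = 11100010, payload 0010 (4 bits).
Byte 2: 0xA0 = 10100000 (10xxxxxx ✓), payload 100000.
Byte 3: 0xB0 = 10110000 (10xxxxxx ✓), payload 110000.
Concatenate: 0010100000110000 = 0x2830 (16 bits → U+2830).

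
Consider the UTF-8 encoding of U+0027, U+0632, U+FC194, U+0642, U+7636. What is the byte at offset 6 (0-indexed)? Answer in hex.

U+0027 → 1-byte form 27 at offsets 0–0.
U+0632 → 2-byte form D8 B2 at offsets 1–2.
U+FC194 → 4-byte form F3 BC 86 94 at offsets 3–6.
Offset 6 falls in char 3's range; it's byte 4 of F3 BC 86 94 = 0x94.

0x94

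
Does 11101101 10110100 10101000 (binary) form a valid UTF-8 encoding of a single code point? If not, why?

invalid (encodes a surrogate (U+D800–U+DFFF))

Structurally a 3-byte sequence; payload = 0xDD28.
But 0xDD28 is in U+D800–U+DFFF, the surrogate range. Surrogates are not Unicode scalar values and are forbidden in UTF-8.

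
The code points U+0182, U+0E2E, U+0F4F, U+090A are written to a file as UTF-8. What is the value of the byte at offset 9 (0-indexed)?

U+0182 → 2-byte form C6 82 at offsets 0–1.
U+0E2E → 3-byte form E0 B8 AE at offsets 2–4.
U+0F4F → 3-byte form E0 BD 8F at offsets 5–7.
U+090A → 3-byte form E0 A4 8A at offsets 8–10.
Offset 9 falls in char 4's range; it's byte 2 of E0 A4 8A = 0xA4.

0xA4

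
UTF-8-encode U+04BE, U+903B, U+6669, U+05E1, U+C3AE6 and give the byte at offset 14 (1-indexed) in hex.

0xA6

1-indexed offset 14 is 0-indexed offset 13.
U+04BE → 2-byte form D2 BE at offsets 0–1.
U+903B → 3-byte form E9 80 BB at offsets 2–4.
U+6669 → 3-byte form E6 99 A9 at offsets 5–7.
U+05E1 → 2-byte form D7 A1 at offsets 8–9.
U+C3AE6 → 4-byte form F3 83 AB A6 at offsets 10–13.
Offset 13 falls in char 5's range; it's byte 4 of F3 83 AB A6 = 0xA6.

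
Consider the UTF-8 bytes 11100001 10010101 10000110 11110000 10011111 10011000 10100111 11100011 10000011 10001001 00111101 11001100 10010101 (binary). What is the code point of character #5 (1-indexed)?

Offset 0: leading byte 0xE1 = 11100001 → 3-byte char #1 = E1 95 86.
Offset 3: leading byte 0xF0 = 11110000 → 4-byte char #2 = F0 9F 98 A7.
Offset 7: leading byte 0xE3 = 11100011 → 3-byte char #3 = E3 83 89.
Offset 10: leading byte 0x3D = 00111101 → 1-byte char #4 = 3D.
Offset 11: leading byte 0xCC = 11001100 → 2-byte char #5 = CC 95.
Leading byte 0xCC = 11001100 matches 110xxxxx → 2-byte sequence.
Byte 1: 0xCC = 11001100, payload 01100 (5 bits).
Byte 2: 0x95 = 10010101 (10xxxxxx ✓), payload 010101.
Concatenate: 01100010101 = 0x315 (11 bits → U+0315).

U+0315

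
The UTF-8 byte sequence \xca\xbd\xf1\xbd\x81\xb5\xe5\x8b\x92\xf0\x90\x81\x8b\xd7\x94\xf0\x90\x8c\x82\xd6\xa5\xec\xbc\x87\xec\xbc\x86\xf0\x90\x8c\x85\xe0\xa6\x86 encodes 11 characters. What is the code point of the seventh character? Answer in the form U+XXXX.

U+05A5

Offset 0: leading byte 0xCA = 11001010 → 2-byte char #1 = CA BD.
Offset 2: leading byte 0xF1 = 11110001 → 4-byte char #2 = F1 BD 81 B5.
Offset 6: leading byte 0xE5 = 11100101 → 3-byte char #3 = E5 8B 92.
Offset 9: leading byte 0xF0 = 11110000 → 4-byte char #4 = F0 90 81 8B.
Offset 13: leading byte 0xD7 = 11010111 → 2-byte char #5 = D7 94.
Offset 15: leading byte 0xF0 = 11110000 → 4-byte char #6 = F0 90 8C 82.
Offset 19: leading byte 0xD6 = 11010110 → 2-byte char #7 = D6 A5.
Leading byte 0xD6 = 11010110 matches 110xxxxx → 2-byte sequence.
Byte 1: 0xD6 = 11010110, payload 10110 (5 bits).
Byte 2: 0xA5 = 10100101 (10xxxxxx ✓), payload 100101.
Concatenate: 10110100101 = 0x5A5 (11 bits → U+05A5).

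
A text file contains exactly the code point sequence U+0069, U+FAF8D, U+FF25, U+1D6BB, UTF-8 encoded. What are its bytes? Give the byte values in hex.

69 F3 BA BE 8D EF BC A5 F0 9D 9A BB

U+0069: 1-byte form → 69.
U+FAF8D: 4-byte form → F3 BA BE 8D.
U+FF25: 3-byte form → EF BC A5.
U+1D6BB: 4-byte form → F0 9D 9A BB.
Concatenated (12 bytes): 69 F3 BA BE 8D EF BC A5 F0 9D 9A BB.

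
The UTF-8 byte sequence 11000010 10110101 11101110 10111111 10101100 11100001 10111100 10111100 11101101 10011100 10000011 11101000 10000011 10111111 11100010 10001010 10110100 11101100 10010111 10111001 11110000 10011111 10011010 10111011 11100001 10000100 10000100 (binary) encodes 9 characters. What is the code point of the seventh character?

U+C5F9

Offset 0: leading byte 0xC2 = 11000010 → 2-byte char #1 = C2 B5.
Offset 2: leading byte 0xEE = 11101110 → 3-byte char #2 = EE BF AC.
Offset 5: leading byte 0xE1 = 11100001 → 3-byte char #3 = E1 BC BC.
Offset 8: leading byte 0xED = 11101101 → 3-byte char #4 = ED 9C 83.
Offset 11: leading byte 0xE8 = 11101000 → 3-byte char #5 = E8 83 BF.
Offset 14: leading byte 0xE2 = 11100010 → 3-byte char #6 = E2 8A B4.
Offset 17: leading byte 0xEC = 11101100 → 3-byte char #7 = EC 97 B9.
Leading byte 0xEC = 11101100 matches 1110xxxx → 3-byte sequence.
Byte 1: 0xEC = 11101100, payload 1100 (4 bits).
Byte 2: 0x97 = 10010111 (10xxxxxx ✓), payload 010111.
Byte 3: 0xB9 = 10111001 (10xxxxxx ✓), payload 111001.
Concatenate: 1100010111111001 = 0xC5F9 (16 bits → U+C5F9).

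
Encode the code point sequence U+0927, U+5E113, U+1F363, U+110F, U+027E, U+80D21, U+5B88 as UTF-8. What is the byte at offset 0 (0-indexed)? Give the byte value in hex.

0xE0

U+0927 → 3-byte form E0 A4 A7 at offsets 0–2.
Offset 0 falls in char 1's range; it's byte 1 of E0 A4 A7 = 0xE0.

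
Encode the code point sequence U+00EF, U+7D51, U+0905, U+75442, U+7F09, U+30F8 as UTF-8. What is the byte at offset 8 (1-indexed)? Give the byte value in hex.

1-indexed offset 8 is 0-indexed offset 7.
U+00EF → 2-byte form C3 AF at offsets 0–1.
U+7D51 → 3-byte form E7 B5 91 at offsets 2–4.
U+0905 → 3-byte form E0 A4 85 at offsets 5–7.
Offset 7 falls in char 3's range; it's byte 3 of E0 A4 85 = 0x85.

0x85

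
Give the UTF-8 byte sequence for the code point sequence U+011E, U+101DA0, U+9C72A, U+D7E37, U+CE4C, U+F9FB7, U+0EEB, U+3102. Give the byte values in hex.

U+011E: 2-byte form → C4 9E.
U+101DA0: 4-byte form → F4 81 B6 A0.
U+9C72A: 4-byte form → F2 9C 9C AA.
U+D7E37: 4-byte form → F3 97 B8 B7.
U+CE4C: 3-byte form → EC B9 8C.
U+F9FB7: 4-byte form → F3 B9 BE B7.
U+0EEB: 3-byte form → E0 BB AB.
U+3102: 3-byte form → E3 84 82.
Concatenated (27 bytes): C4 9E F4 81 B6 A0 F2 9C 9C AA F3 97 B8 B7 EC B9 8C F3 B9 BE B7 E0 BB AB E3 84 82.

C4 9E F4 81 B6 A0 F2 9C 9C AA F3 97 B8 B7 EC B9 8C F3 B9 BE B7 E0 BB AB E3 84 82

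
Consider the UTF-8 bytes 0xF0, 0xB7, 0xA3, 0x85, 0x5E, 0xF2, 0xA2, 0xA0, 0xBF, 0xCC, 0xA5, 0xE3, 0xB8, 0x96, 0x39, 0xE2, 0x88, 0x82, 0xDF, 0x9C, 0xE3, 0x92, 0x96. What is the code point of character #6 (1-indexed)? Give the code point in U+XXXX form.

U+0039

Offset 0: leading byte 0xF0 = 11110000 → 4-byte char #1 = F0 B7 A3 85.
Offset 4: leading byte 0x5E = 01011110 → 1-byte char #2 = 5E.
Offset 5: leading byte 0xF2 = 11110010 → 4-byte char #3 = F2 A2 A0 BF.
Offset 9: leading byte 0xCC = 11001100 → 2-byte char #4 = CC A5.
Offset 11: leading byte 0xE3 = 11100011 → 3-byte char #5 = E3 B8 96.
Offset 14: leading byte 0x39 = 00111001 → 1-byte char #6 = 39.
Leading byte 0x39 = 00111001 matches 0xxxxxxx → 1-byte sequence.
Byte 1: 0x39 = 00111001, payload 0111001 (7 bits).
Concatenate: 0111001 = 0x39 (7 bits → U+0039).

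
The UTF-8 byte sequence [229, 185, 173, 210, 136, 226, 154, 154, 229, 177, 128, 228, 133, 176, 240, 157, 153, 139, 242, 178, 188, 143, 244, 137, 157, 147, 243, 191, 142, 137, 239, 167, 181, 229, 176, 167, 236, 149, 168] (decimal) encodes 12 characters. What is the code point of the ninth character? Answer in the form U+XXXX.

U+FF389

Offset 0: leading byte 0xE5 = 11100101 → 3-byte char #1 = E5 B9 AD.
Offset 3: leading byte 0xD2 = 11010010 → 2-byte char #2 = D2 88.
Offset 5: leading byte 0xE2 = 11100010 → 3-byte char #3 = E2 9A 9A.
Offset 8: leading byte 0xE5 = 11100101 → 3-byte char #4 = E5 B1 80.
Offset 11: leading byte 0xE4 = 11100100 → 3-byte char #5 = E4 85 B0.
Offset 14: leading byte 0xF0 = 11110000 → 4-byte char #6 = F0 9D 99 8B.
Offset 18: leading byte 0xF2 = 11110010 → 4-byte char #7 = F2 B2 BC 8F.
Offset 22: leading byte 0xF4 = 11110100 → 4-byte char #8 = F4 89 9D 93.
Offset 26: leading byte 0xF3 = 11110011 → 4-byte char #9 = F3 BF 8E 89.
Leading byte 0xF3 = 11110011 matches 11110xxx → 4-byte sequence.
Byte 1: 0xF3 = 11110011, payload 011 (3 bits).
Byte 2: 0xBF = 10111111 (10xxxxxx ✓), payload 111111.
Byte 3: 0x8E = 10001110 (10xxxxxx ✓), payload 001110.
Byte 4: 0x89 = 10001001 (10xxxxxx ✓), payload 001001.
Concatenate: 011111111001110001001 = 0xFF389 (21 bits → U+FF389).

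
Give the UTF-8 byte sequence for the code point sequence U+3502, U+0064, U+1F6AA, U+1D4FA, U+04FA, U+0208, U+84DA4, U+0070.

E3 94 82 64 F0 9F 9A AA F0 9D 93 BA D3 BA C8 88 F2 84 B6 A4 70

U+3502: 3-byte form → E3 94 82.
U+0064: 1-byte form → 64.
U+1F6AA: 4-byte form → F0 9F 9A AA.
U+1D4FA: 4-byte form → F0 9D 93 BA.
U+04FA: 2-byte form → D3 BA.
U+0208: 2-byte form → C8 88.
U+84DA4: 4-byte form → F2 84 B6 A4.
U+0070: 1-byte form → 70.
Concatenated (21 bytes): E3 94 82 64 F0 9F 9A AA F0 9D 93 BA D3 BA C8 88 F2 84 B6 A4 70.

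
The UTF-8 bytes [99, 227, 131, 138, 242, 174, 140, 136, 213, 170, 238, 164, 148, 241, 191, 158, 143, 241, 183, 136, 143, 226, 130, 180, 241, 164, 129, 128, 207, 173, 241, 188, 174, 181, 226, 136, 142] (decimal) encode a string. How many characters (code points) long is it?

12

Byte at offset 0: 0x63 = 01100011 → 1-byte char (#1). Advance 1.
Byte at offset 1: 0xE3 = 11100011 → 3-byte char (#2). Advance 3.
Byte at offset 4: 0xF2 = 11110010 → 4-byte char (#3). Advance 4.
Byte at offset 8: 0xD5 = 11010101 → 2-byte char (#4). Advance 2.
Byte at offset 10: 0xEE = 11101110 → 3-byte char (#5). Advance 3.
Byte at offset 13: 0xF1 = 11110001 → 4-byte char (#6). Advance 4.
Byte at offset 17: 0xF1 = 11110001 → 4-byte char (#7). Advance 4.
Byte at offset 21: 0xE2 = 11100010 → 3-byte char (#8). Advance 3.
Byte at offset 24: 0xF1 = 11110001 → 4-byte char (#9). Advance 4.
Byte at offset 28: 0xCF = 11001111 → 2-byte char (#10). Advance 2.
Byte at offset 30: 0xF1 = 11110001 → 4-byte char (#11). Advance 4.
Byte at offset 34: 0xE2 = 11100010 → 3-byte char (#12). Advance 3.
Reached end at offset 37 after 12 code points.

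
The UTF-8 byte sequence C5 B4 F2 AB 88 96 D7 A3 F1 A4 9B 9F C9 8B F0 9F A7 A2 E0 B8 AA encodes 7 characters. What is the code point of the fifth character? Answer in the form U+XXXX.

U+024B

Offset 0: leading byte 0xC5 = 11000101 → 2-byte char #1 = C5 B4.
Offset 2: leading byte 0xF2 = 11110010 → 4-byte char #2 = F2 AB 88 96.
Offset 6: leading byte 0xD7 = 11010111 → 2-byte char #3 = D7 A3.
Offset 8: leading byte 0xF1 = 11110001 → 4-byte char #4 = F1 A4 9B 9F.
Offset 12: leading byte 0xC9 = 11001001 → 2-byte char #5 = C9 8B.
Leading byte 0xC9 = 11001001 matches 110xxxxx → 2-byte sequence.
Byte 1: 0xC9 = 11001001, payload 01001 (5 bits).
Byte 2: 0x8B = 10001011 (10xxxxxx ✓), payload 001011.
Concatenate: 01001001011 = 0x24B (11 bits → U+024B).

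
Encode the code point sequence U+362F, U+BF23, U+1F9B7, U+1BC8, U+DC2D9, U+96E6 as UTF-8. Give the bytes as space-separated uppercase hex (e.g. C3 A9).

U+362F: 3-byte form → E3 98 AF.
U+BF23: 3-byte form → EB BC A3.
U+1F9B7: 4-byte form → F0 9F A6 B7.
U+1BC8: 3-byte form → E1 AF 88.
U+DC2D9: 4-byte form → F3 9C 8B 99.
U+96E6: 3-byte form → E9 9B A6.
Concatenated (20 bytes): E3 98 AF EB BC A3 F0 9F A6 B7 E1 AF 88 F3 9C 8B 99 E9 9B A6.

E3 98 AF EB BC A3 F0 9F A6 B7 E1 AF 88 F3 9C 8B 99 E9 9B A6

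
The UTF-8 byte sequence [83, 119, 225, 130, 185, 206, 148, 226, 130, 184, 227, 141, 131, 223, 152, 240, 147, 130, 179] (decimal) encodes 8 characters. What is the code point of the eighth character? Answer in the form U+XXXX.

Offset 0: leading byte 0x53 = 01010011 → 1-byte char #1 = 53.
Offset 1: leading byte 0x77 = 01110111 → 1-byte char #2 = 77.
Offset 2: leading byte 0xE1 = 11100001 → 3-byte char #3 = E1 82 B9.
Offset 5: leading byte 0xCE = 11001110 → 2-byte char #4 = CE 94.
Offset 7: leading byte 0xE2 = 11100010 → 3-byte char #5 = E2 82 B8.
Offset 10: leading byte 0xE3 = 11100011 → 3-byte char #6 = E3 8D 83.
Offset 13: leading byte 0xDF = 11011111 → 2-byte char #7 = DF 98.
Offset 15: leading byte 0xF0 = 11110000 → 4-byte char #8 = F0 93 82 B3.
Leading byte 0xF0 = 11110000 matches 11110xxx → 4-byte sequence.
Byte 1: 0xF0 = 11110000, payload 000 (3 bits).
Byte 2: 0x93 = 10010011 (10xxxxxx ✓), payload 010011.
Byte 3: 0x82 = 10000010 (10xxxxxx ✓), payload 000010.
Byte 4: 0xB3 = 10110011 (10xxxxxx ✓), payload 110011.
Concatenate: 000010011000010110011 = 0x130B3 (21 bits → U+130B3).

U+130B3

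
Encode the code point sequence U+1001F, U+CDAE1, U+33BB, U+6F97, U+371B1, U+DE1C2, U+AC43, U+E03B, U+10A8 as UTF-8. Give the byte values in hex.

F0 90 80 9F F3 8D AB A1 E3 8E BB E6 BE 97 F0 B7 86 B1 F3 9E 87 82 EA B1 83 EE 80 BB E1 82 A8

U+1001F: 4-byte form → F0 90 80 9F.
U+CDAE1: 4-byte form → F3 8D AB A1.
U+33BB: 3-byte form → E3 8E BB.
U+6F97: 3-byte form → E6 BE 97.
U+371B1: 4-byte form → F0 B7 86 B1.
U+DE1C2: 4-byte form → F3 9E 87 82.
U+AC43: 3-byte form → EA B1 83.
U+E03B: 3-byte form → EE 80 BB.
U+10A8: 3-byte form → E1 82 A8.
Concatenated (31 bytes): F0 90 80 9F F3 8D AB A1 E3 8E BB E6 BE 97 F0 B7 86 B1 F3 9E 87 82 EA B1 83 EE 80 BB E1 82 A8.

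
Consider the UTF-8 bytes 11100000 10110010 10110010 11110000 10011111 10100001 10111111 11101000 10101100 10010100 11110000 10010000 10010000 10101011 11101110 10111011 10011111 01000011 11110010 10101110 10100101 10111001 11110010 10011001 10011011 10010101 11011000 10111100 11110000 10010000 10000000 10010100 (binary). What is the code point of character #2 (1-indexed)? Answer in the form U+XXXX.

Offset 0: leading byte 0xE0 = 11100000 → 3-byte char #1 = E0 B2 B2.
Offset 3: leading byte 0xF0 = 11110000 → 4-byte char #2 = F0 9F A1 BF.
Leading byte 0xF0 = 11110000 matches 11110xxx → 4-byte sequence.
Byte 1: 0xF0 = 11110000, payload 000 (3 bits).
Byte 2: 0x9F = 10011111 (10xxxxxx ✓), payload 011111.
Byte 3: 0xA1 = 10100001 (10xxxxxx ✓), payload 100001.
Byte 4: 0xBF = 10111111 (10xxxxxx ✓), payload 111111.
Concatenate: 000011111100001111111 = 0x1F87F (21 bits → U+1F87F).

U+1F87F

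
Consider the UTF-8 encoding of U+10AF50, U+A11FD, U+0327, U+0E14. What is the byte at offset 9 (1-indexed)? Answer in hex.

1-indexed offset 9 is 0-indexed offset 8.
U+10AF50 → 4-byte form F4 8A BD 90 at offsets 0–3.
U+A11FD → 4-byte form F2 A1 87 BD at offsets 4–7.
U+0327 → 2-byte form CC A7 at offsets 8–9.
Offset 8 falls in char 3's range; it's byte 1 of CC A7 = 0xCC.

0xCC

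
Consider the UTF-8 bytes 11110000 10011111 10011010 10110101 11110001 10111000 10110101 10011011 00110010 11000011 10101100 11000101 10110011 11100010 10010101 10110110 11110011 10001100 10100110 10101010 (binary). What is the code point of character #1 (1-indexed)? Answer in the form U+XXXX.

Offset 0: leading byte 0xF0 = 11110000 → 4-byte char #1 = F0 9F 9A B5.
Leading byte 0xF0 = 11110000 matches 11110xxx → 4-byte sequence.
Byte 1: 0xF0 = 11110000, payload 000 (3 bits).
Byte 2: 0x9F = 10011111 (10xxxxxx ✓), payload 011111.
Byte 3: 0x9A = 10011010 (10xxxxxx ✓), payload 011010.
Byte 4: 0xB5 = 10110101 (10xxxxxx ✓), payload 110101.
Concatenate: 000011111011010110101 = 0x1F6B5 (21 bits → U+1F6B5).

U+1F6B5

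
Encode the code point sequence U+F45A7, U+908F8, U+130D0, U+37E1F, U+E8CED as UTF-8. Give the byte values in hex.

U+F45A7: 4-byte form → F3 B4 96 A7.
U+908F8: 4-byte form → F2 90 A3 B8.
U+130D0: 4-byte form → F0 93 83 90.
U+37E1F: 4-byte form → F0 B7 B8 9F.
U+E8CED: 4-byte form → F3 A8 B3 AD.
Concatenated (20 bytes): F3 B4 96 A7 F2 90 A3 B8 F0 93 83 90 F0 B7 B8 9F F3 A8 B3 AD.

F3 B4 96 A7 F2 90 A3 B8 F0 93 83 90 F0 B7 B8 9F F3 A8 B3 AD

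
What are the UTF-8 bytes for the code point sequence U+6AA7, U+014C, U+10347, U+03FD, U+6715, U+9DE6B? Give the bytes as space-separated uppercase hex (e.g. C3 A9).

E6 AA A7 C5 8C F0 90 8D 87 CF BD E6 9C 95 F2 9D B9 AB

U+6AA7: 3-byte form → E6 AA A7.
U+014C: 2-byte form → C5 8C.
U+10347: 4-byte form → F0 90 8D 87.
U+03FD: 2-byte form → CF BD.
U+6715: 3-byte form → E6 9C 95.
U+9DE6B: 4-byte form → F2 9D B9 AB.
Concatenated (18 bytes): E6 AA A7 C5 8C F0 90 8D 87 CF BD E6 9C 95 F2 9D B9 AB.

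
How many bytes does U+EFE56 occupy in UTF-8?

U+EFE56 = 0xEFE56. UTF-8 uses 1 byte below 0x80, 2 below 0x800, 3 below 0x10000, 4 up to 0x10FFFF. 0xEFE56 is in U+10000–U+10FFFF → 4 bytes.

4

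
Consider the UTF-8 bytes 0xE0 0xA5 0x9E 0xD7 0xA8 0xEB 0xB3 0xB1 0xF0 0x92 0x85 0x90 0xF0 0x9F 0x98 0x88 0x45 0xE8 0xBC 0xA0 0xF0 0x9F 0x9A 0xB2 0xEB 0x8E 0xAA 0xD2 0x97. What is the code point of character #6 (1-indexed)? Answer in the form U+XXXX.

U+0045

Offset 0: leading byte 0xE0 = 11100000 → 3-byte char #1 = E0 A5 9E.
Offset 3: leading byte 0xD7 = 11010111 → 2-byte char #2 = D7 A8.
Offset 5: leading byte 0xEB = 11101011 → 3-byte char #3 = EB B3 B1.
Offset 8: leading byte 0xF0 = 11110000 → 4-byte char #4 = F0 92 85 90.
Offset 12: leading byte 0xF0 = 11110000 → 4-byte char #5 = F0 9F 98 88.
Offset 16: leading byte 0x45 = 01000101 → 1-byte char #6 = 45.
Leading byte 0x45 = 01000101 matches 0xxxxxxx → 1-byte sequence.
Byte 1: 0x45 = 01000101, payload 1000101 (7 bits).
Concatenate: 1000101 = 0x45 (7 bits → U+0045).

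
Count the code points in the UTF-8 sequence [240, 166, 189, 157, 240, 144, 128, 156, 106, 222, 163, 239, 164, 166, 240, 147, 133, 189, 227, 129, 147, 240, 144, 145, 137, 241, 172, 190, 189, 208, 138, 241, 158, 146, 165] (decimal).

11

Byte at offset 0: 0xF0 = 11110000 → 4-byte char (#1). Advance 4.
Byte at offset 4: 0xF0 = 11110000 → 4-byte char (#2). Advance 4.
Byte at offset 8: 0x6A = 01101010 → 1-byte char (#3). Advance 1.
Byte at offset 9: 0xDE = 11011110 → 2-byte char (#4). Advance 2.
Byte at offset 11: 0xEF = 11101111 → 3-byte char (#5). Advance 3.
Byte at offset 14: 0xF0 = 11110000 → 4-byte char (#6). Advance 4.
Byte at offset 18: 0xE3 = 11100011 → 3-byte char (#7). Advance 3.
Byte at offset 21: 0xF0 = 11110000 → 4-byte char (#8). Advance 4.
Byte at offset 25: 0xF1 = 11110001 → 4-byte char (#9). Advance 4.
Byte at offset 29: 0xD0 = 11010000 → 2-byte char (#10). Advance 2.
Byte at offset 31: 0xF1 = 11110001 → 4-byte char (#11). Advance 4.
Reached end at offset 35 after 11 code points.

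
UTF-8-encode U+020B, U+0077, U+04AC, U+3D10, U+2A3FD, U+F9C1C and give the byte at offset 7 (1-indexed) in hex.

1-indexed offset 7 is 0-indexed offset 6.
U+020B → 2-byte form C8 8B at offsets 0–1.
U+0077 → 1-byte form 77 at offsets 2–2.
U+04AC → 2-byte form D2 AC at offsets 3–4.
U+3D10 → 3-byte form E3 B4 90 at offsets 5–7.
Offset 6 falls in char 4's range; it's byte 2 of E3 B4 90 = 0xB4.

0xB4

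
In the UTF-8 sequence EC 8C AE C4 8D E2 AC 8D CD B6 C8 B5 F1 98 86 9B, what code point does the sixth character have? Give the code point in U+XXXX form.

U+5819B

Offset 0: leading byte 0xEC = 11101100 → 3-byte char #1 = EC 8C AE.
Offset 3: leading byte 0xC4 = 11000100 → 2-byte char #2 = C4 8D.
Offset 5: leading byte 0xE2 = 11100010 → 3-byte char #3 = E2 AC 8D.
Offset 8: leading byte 0xCD = 11001101 → 2-byte char #4 = CD B6.
Offset 10: leading byte 0xC8 = 11001000 → 2-byte char #5 = C8 B5.
Offset 12: leading byte 0xF1 = 11110001 → 4-byte char #6 = F1 98 86 9B.
Leading byte 0xF1 = 11110001 matches 11110xxx → 4-byte sequence.
Byte 1: 0xF1 = 11110001, payload 001 (3 bits).
Byte 2: 0x98 = 10011000 (10xxxxxx ✓), payload 011000.
Byte 3: 0x86 = 10000110 (10xxxxxx ✓), payload 000110.
Byte 4: 0x9B = 10011011 (10xxxxxx ✓), payload 011011.
Concatenate: 001011000000110011011 = 0x5819B (21 bits → U+5819B).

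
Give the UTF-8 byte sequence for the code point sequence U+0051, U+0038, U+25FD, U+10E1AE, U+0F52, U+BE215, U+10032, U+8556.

51 38 E2 97 BD F4 8E 86 AE E0 BD 92 F2 BE 88 95 F0 90 80 B2 E8 95 96

U+0051: 1-byte form → 51.
U+0038: 1-byte form → 38.
U+25FD: 3-byte form → E2 97 BD.
U+10E1AE: 4-byte form → F4 8E 86 AE.
U+0F52: 3-byte form → E0 BD 92.
U+BE215: 4-byte form → F2 BE 88 95.
U+10032: 4-byte form → F0 90 80 B2.
U+8556: 3-byte form → E8 95 96.
Concatenated (23 bytes): 51 38 E2 97 BD F4 8E 86 AE E0 BD 92 F2 BE 88 95 F0 90 80 B2 E8 95 96.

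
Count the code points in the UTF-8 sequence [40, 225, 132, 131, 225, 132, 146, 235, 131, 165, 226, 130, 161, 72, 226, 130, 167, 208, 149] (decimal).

Byte at offset 0: 0x28 = 00101000 → 1-byte char (#1). Advance 1.
Byte at offset 1: 0xE1 = 11100001 → 3-byte char (#2). Advance 3.
Byte at offset 4: 0xE1 = 11100001 → 3-byte char (#3). Advance 3.
Byte at offset 7: 0xEB = 11101011 → 3-byte char (#4). Advance 3.
Byte at offset 10: 0xE2 = 11100010 → 3-byte char (#5). Advance 3.
Byte at offset 13: 0x48 = 01001000 → 1-byte char (#6). Advance 1.
Byte at offset 14: 0xE2 = 11100010 → 3-byte char (#7). Advance 3.
Byte at offset 17: 0xD0 = 11010000 → 2-byte char (#8). Advance 2.
Reached end at offset 19 after 8 code points.

8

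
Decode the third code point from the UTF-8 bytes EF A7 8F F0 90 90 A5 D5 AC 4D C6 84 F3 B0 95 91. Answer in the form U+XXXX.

Offset 0: leading byte 0xEF = 11101111 → 3-byte char #1 = EF A7 8F.
Offset 3: leading byte 0xF0 = 11110000 → 4-byte char #2 = F0 90 90 A5.
Offset 7: leading byte 0xD5 = 11010101 → 2-byte char #3 = D5 AC.
Leading byte 0xD5 = 11010101 matches 110xxxxx → 2-byte sequence.
Byte 1: 0xD5 = 11010101, payload 10101 (5 bits).
Byte 2: 0xAC = 10101100 (10xxxxxx ✓), payload 101100.
Concatenate: 10101101100 = 0x56C (11 bits → U+056C).

U+056C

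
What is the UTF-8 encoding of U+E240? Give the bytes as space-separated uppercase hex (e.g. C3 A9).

EE 89 80

U+E240 = 0xE240 = 57920 decimal. In range U+0800–U+FFFF → 3-byte form: 1110xxxx 10xxxxxx 10xxxxxx.
Binary (16 bits): 1110001001000000.
Split 4+6+6: 1110 | 001001 | 000000.
Byte 1: 11101110 = 0xEE.
Byte 2: 10001001 = 0x89.
Byte 3: 10000000 = 0x80.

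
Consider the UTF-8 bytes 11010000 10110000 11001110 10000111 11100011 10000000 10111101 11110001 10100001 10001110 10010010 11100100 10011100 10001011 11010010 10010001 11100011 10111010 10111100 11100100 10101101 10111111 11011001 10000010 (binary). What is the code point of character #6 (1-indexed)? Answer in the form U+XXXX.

U+0491

Offset 0: leading byte 0xD0 = 11010000 → 2-byte char #1 = D0 B0.
Offset 2: leading byte 0xCE = 11001110 → 2-byte char #2 = CE 87.
Offset 4: leading byte 0xE3 = 11100011 → 3-byte char #3 = E3 80 BD.
Offset 7: leading byte 0xF1 = 11110001 → 4-byte char #4 = F1 A1 8E 92.
Offset 11: leading byte 0xE4 = 11100100 → 3-byte char #5 = E4 9C 8B.
Offset 14: leading byte 0xD2 = 11010010 → 2-byte char #6 = D2 91.
Leading byte 0xD2 = 11010010 matches 110xxxxx → 2-byte sequence.
Byte 1: 0xD2 = 11010010, payload 10010 (5 bits).
Byte 2: 0x91 = 10010001 (10xxxxxx ✓), payload 010001.
Concatenate: 10010010001 = 0x491 (11 bits → U+0491).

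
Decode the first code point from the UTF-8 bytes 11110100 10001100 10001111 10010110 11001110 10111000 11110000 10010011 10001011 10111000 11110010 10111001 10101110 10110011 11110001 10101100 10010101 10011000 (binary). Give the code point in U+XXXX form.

Offset 0: leading byte 0xF4 = 11110100 → 4-byte char #1 = F4 8C 8F 96.
Leading byte 0xF4 = 11110100 matches 11110xxx → 4-byte sequence.
Byte 1: 0xF4 = 11110100, payload 100 (3 bits).
Byte 2: 0x8C = 10001100 (10xxxxxx ✓), payload 001100.
Byte 3: 0x8F = 10001111 (10xxxxxx ✓), payload 001111.
Byte 4: 0x96 = 10010110 (10xxxxxx ✓), payload 010110.
Concatenate: 100001100001111010110 = 0x10C3D6 (21 bits → U+10C3D6).

U+10C3D6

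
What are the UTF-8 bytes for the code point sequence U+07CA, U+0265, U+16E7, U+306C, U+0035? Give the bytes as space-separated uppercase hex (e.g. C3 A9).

U+07CA: 2-byte form → DF 8A.
U+0265: 2-byte form → C9 A5.
U+16E7: 3-byte form → E1 9B A7.
U+306C: 3-byte form → E3 81 AC.
U+0035: 1-byte form → 35.
Concatenated (11 bytes): DF 8A C9 A5 E1 9B A7 E3 81 AC 35.

DF 8A C9 A5 E1 9B A7 E3 81 AC 35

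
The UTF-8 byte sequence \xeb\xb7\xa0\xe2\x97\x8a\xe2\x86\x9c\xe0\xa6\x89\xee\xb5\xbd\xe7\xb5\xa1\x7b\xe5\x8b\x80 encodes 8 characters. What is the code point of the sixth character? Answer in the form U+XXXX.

Offset 0: leading byte 0xEB = 11101011 → 3-byte char #1 = EB B7 A0.
Offset 3: leading byte 0xE2 = 11100010 → 3-byte char #2 = E2 97 8A.
Offset 6: leading byte 0xE2 = 11100010 → 3-byte char #3 = E2 86 9C.
Offset 9: leading byte 0xE0 = 11100000 → 3-byte char #4 = E0 A6 89.
Offset 12: leading byte 0xEE = 11101110 → 3-byte char #5 = EE B5 BD.
Offset 15: leading byte 0xE7 = 11100111 → 3-byte char #6 = E7 B5 A1.
Leading byte 0xE7 = 11100111 matches 1110xxxx → 3-byte sequence.
Byte 1: 0xE7 = 11100111, payload 0111 (4 bits).
Byte 2: 0xB5 = 10110101 (10xxxxxx ✓), payload 110101.
Byte 3: 0xA1 = 10100001 (10xxxxxx ✓), payload 100001.
Concatenate: 0111110101100001 = 0x7D61 (16 bits → U+7D61).

U+7D61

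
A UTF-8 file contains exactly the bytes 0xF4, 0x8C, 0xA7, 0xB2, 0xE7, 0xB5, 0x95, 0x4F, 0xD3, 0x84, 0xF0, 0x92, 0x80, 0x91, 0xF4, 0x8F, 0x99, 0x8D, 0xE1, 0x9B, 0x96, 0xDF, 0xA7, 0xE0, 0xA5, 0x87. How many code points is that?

Byte at offset 0: 0xF4 = 11110100 → 4-byte char (#1). Advance 4.
Byte at offset 4: 0xE7 = 11100111 → 3-byte char (#2). Advance 3.
Byte at offset 7: 0x4F = 01001111 → 1-byte char (#3). Advance 1.
Byte at offset 8: 0xD3 = 11010011 → 2-byte char (#4). Advance 2.
Byte at offset 10: 0xF0 = 11110000 → 4-byte char (#5). Advance 4.
Byte at offset 14: 0xF4 = 11110100 → 4-byte char (#6). Advance 4.
Byte at offset 18: 0xE1 = 11100001 → 3-byte char (#7). Advance 3.
Byte at offset 21: 0xDF = 11011111 → 2-byte char (#8). Advance 2.
Byte at offset 23: 0xE0 = 11100000 → 3-byte char (#9). Advance 3.
Reached end at offset 26 after 9 code points.

9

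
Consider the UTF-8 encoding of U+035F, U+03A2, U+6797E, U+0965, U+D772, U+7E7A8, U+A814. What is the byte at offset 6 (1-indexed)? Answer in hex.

0xA7

1-indexed offset 6 is 0-indexed offset 5.
U+035F → 2-byte form CD 9F at offsets 0–1.
U+03A2 → 2-byte form CE A2 at offsets 2–3.
U+6797E → 4-byte form F1 A7 A5 BE at offsets 4–7.
Offset 5 falls in char 3's range; it's byte 2 of F1 A7 A5 BE = 0xA7.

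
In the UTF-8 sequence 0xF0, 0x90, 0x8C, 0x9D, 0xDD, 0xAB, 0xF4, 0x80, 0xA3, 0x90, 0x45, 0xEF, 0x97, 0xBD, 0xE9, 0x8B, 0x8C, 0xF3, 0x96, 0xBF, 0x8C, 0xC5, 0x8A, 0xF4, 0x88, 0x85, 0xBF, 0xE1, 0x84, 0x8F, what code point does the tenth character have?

Offset 0: leading byte 0xF0 = 11110000 → 4-byte char #1 = F0 90 8C 9D.
Offset 4: leading byte 0xDD = 11011101 → 2-byte char #2 = DD AB.
Offset 6: leading byte 0xF4 = 11110100 → 4-byte char #3 = F4 80 A3 90.
Offset 10: leading byte 0x45 = 01000101 → 1-byte char #4 = 45.
Offset 11: leading byte 0xEF = 11101111 → 3-byte char #5 = EF 97 BD.
Offset 14: leading byte 0xE9 = 11101001 → 3-byte char #6 = E9 8B 8C.
Offset 17: leading byte 0xF3 = 11110011 → 4-byte char #7 = F3 96 BF 8C.
Offset 21: leading byte 0xC5 = 11000101 → 2-byte char #8 = C5 8A.
Offset 23: leading byte 0xF4 = 11110100 → 4-byte char #9 = F4 88 85 BF.
Offset 27: leading byte 0xE1 = 11100001 → 3-byte char #10 = E1 84 8F.
Leading byte 0xE1 = 11100001 matches 1110xxxx → 3-byte sequence.
Byte 1: 0xE1 = 11100001, payload 0001 (4 bits).
Byte 2: 0x84 = 10000100 (10xxxxxx ✓), payload 000100.
Byte 3: 0x8F = 10001111 (10xxxxxx ✓), payload 001111.
Concatenate: 0001000100001111 = 0x110F (16 bits → U+110F).

U+110F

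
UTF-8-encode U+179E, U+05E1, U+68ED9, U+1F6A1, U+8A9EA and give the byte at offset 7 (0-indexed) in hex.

0xBB

U+179E → 3-byte form E1 9E 9E at offsets 0–2.
U+05E1 → 2-byte form D7 A1 at offsets 3–4.
U+68ED9 → 4-byte form F1 A8 BB 99 at offsets 5–8.
Offset 7 falls in char 3's range; it's byte 3 of F1 A8 BB 99 = 0xBB.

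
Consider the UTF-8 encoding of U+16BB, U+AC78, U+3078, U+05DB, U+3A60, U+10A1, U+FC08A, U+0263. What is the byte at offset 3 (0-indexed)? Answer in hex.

U+16BB → 3-byte form E1 9A BB at offsets 0–2.
U+AC78 → 3-byte form EA B1 B8 at offsets 3–5.
Offset 3 falls in char 2's range; it's byte 1 of EA B1 B8 = 0xEA.

0xEA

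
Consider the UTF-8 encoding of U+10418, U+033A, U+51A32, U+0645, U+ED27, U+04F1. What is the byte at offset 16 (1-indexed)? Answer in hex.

1-indexed offset 16 is 0-indexed offset 15.
U+10418 → 4-byte form F0 90 90 98 at offsets 0–3.
U+033A → 2-byte form CC BA at offsets 4–5.
U+51A32 → 4-byte form F1 91 A8 B2 at offsets 6–9.
U+0645 → 2-byte form D9 85 at offsets 10–11.
U+ED27 → 3-byte form EE B4 A7 at offsets 12–14.
U+04F1 → 2-byte form D3 B1 at offsets 15–16.
Offset 15 falls in char 6's range; it's byte 1 of D3 B1 = 0xD3.

0xD3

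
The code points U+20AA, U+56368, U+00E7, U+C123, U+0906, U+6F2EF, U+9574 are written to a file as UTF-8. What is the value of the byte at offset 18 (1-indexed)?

1-indexed offset 18 is 0-indexed offset 17.
U+20AA → 3-byte form E2 82 AA at offsets 0–2.
U+56368 → 4-byte form F1 96 8D A8 at offsets 3–6.
U+00E7 → 2-byte form C3 A7 at offsets 7–8.
U+C123 → 3-byte form EC 84 A3 at offsets 9–11.
U+0906 → 3-byte form E0 A4 86 at offsets 12–14.
U+6F2EF → 4-byte form F1 AF 8B AF at offsets 15–18.
Offset 17 falls in char 6's range; it's byte 3 of F1 AF 8B AF = 0x8B.

0x8B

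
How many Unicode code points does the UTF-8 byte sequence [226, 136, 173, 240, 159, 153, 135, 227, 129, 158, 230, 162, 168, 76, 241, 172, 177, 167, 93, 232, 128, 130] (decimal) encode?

8

Byte at offset 0: 0xE2 = 11100010 → 3-byte char (#1). Advance 3.
Byte at offset 3: 0xF0 = 11110000 → 4-byte char (#2). Advance 4.
Byte at offset 7: 0xE3 = 11100011 → 3-byte char (#3). Advance 3.
Byte at offset 10: 0xE6 = 11100110 → 3-byte char (#4). Advance 3.
Byte at offset 13: 0x4C = 01001100 → 1-byte char (#5). Advance 1.
Byte at offset 14: 0xF1 = 11110001 → 4-byte char (#6). Advance 4.
Byte at offset 18: 0x5D = 01011101 → 1-byte char (#7). Advance 1.
Byte at offset 19: 0xE8 = 11101000 → 3-byte char (#8). Advance 3.
Reached end at offset 22 after 8 code points.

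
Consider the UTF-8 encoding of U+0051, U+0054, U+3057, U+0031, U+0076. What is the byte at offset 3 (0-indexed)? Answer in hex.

0x81

U+0051 → 1-byte form 51 at offsets 0–0.
U+0054 → 1-byte form 54 at offsets 1–1.
U+3057 → 3-byte form E3 81 97 at offsets 2–4.
Offset 3 falls in char 3's range; it's byte 2 of E3 81 97 = 0x81.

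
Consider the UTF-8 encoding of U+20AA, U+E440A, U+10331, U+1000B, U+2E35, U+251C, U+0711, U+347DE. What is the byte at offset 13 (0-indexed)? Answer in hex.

0x80

U+20AA → 3-byte form E2 82 AA at offsets 0–2.
U+E440A → 4-byte form F3 A4 90 8A at offsets 3–6.
U+10331 → 4-byte form F0 90 8C B1 at offsets 7–10.
U+1000B → 4-byte form F0 90 80 8B at offsets 11–14.
Offset 13 falls in char 4's range; it's byte 3 of F0 90 80 8B = 0x80.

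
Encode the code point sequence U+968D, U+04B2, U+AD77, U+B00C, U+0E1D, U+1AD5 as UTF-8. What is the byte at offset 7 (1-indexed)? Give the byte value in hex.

0xB5

1-indexed offset 7 is 0-indexed offset 6.
U+968D → 3-byte form E9 9A 8D at offsets 0–2.
U+04B2 → 2-byte form D2 B2 at offsets 3–4.
U+AD77 → 3-byte form EA B5 B7 at offsets 5–7.
Offset 6 falls in char 3's range; it's byte 2 of EA B5 B7 = 0xB5.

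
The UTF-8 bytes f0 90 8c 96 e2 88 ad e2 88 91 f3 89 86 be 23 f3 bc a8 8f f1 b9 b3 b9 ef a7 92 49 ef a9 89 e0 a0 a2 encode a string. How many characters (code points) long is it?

Byte at offset 0: 0xF0 = 11110000 → 4-byte char (#1). Advance 4.
Byte at offset 4: 0xE2 = 11100010 → 3-byte char (#2). Advance 3.
Byte at offset 7: 0xE2 = 11100010 → 3-byte char (#3). Advance 3.
Byte at offset 10: 0xF3 = 11110011 → 4-byte char (#4). Advance 4.
Byte at offset 14: 0x23 = 00100011 → 1-byte char (#5). Advance 1.
Byte at offset 15: 0xF3 = 11110011 → 4-byte char (#6). Advance 4.
Byte at offset 19: 0xF1 = 11110001 → 4-byte char (#7). Advance 4.
Byte at offset 23: 0xEF = 11101111 → 3-byte char (#8). Advance 3.
Byte at offset 26: 0x49 = 01001001 → 1-byte char (#9). Advance 1.
Byte at offset 27: 0xEF = 11101111 → 3-byte char (#10). Advance 3.
Byte at offset 30: 0xE0 = 11100000 → 3-byte char (#11). Advance 3.
Reached end at offset 33 after 11 code points.

11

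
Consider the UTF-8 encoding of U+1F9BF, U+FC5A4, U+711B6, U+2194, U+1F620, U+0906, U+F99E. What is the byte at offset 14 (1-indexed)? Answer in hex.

1-indexed offset 14 is 0-indexed offset 13.
U+1F9BF → 4-byte form F0 9F A6 BF at offsets 0–3.
U+FC5A4 → 4-byte form F3 BC 96 A4 at offsets 4–7.
U+711B6 → 4-byte form F1 B1 86 B6 at offsets 8–11.
U+2194 → 3-byte form E2 86 94 at offsets 12–14.
Offset 13 falls in char 4's range; it's byte 2 of E2 86 94 = 0x86.

0x86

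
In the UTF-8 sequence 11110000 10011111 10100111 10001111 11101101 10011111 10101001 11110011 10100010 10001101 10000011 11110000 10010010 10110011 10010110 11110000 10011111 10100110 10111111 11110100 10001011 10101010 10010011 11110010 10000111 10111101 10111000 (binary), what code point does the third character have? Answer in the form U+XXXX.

Offset 0: leading byte 0xF0 = 11110000 → 4-byte char #1 = F0 9F A7 8F.
Offset 4: leading byte 0xED = 11101101 → 3-byte char #2 = ED 9F A9.
Offset 7: leading byte 0xF3 = 11110011 → 4-byte char #3 = F3 A2 8D 83.
Leading byte 0xF3 = 11110011 matches 11110xxx → 4-byte sequence.
Byte 1: 0xF3 = 11110011, payload 011 (3 bits).
Byte 2: 0xA2 = 10100010 (10xxxxxx ✓), payload 100010.
Byte 3: 0x8D = 10001101 (10xxxxxx ✓), payload 001101.
Byte 4: 0x83 = 10000011 (10xxxxxx ✓), payload 000011.
Concatenate: 011100010001101000011 = 0xE2343 (21 bits → U+E2343).

U+E2343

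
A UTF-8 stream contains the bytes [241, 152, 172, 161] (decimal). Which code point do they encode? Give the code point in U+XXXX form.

U+58B21

Leading byte 0xF1 = 11110001 matches 11110xxx → 4-byte sequence.
Byte 1: 0xF1 = 11110001, payload 001 (3 bits).
Byte 2: 0x98 = 10011000 (10xxxxxx ✓), payload 011000.
Byte 3: 0xAC = 10101100 (10xxxxxx ✓), payload 101100.
Byte 4: 0xA1 = 10100001 (10xxxxxx ✓), payload 100001.
Concatenate: 001011000101100100001 = 0x58B21 (21 bits → U+58B21).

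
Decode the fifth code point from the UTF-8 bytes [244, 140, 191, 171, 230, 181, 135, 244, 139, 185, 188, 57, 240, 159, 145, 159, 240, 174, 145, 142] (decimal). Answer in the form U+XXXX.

U+1F45F

Offset 0: leading byte 0xF4 = 11110100 → 4-byte char #1 = F4 8C BF AB.
Offset 4: leading byte 0xE6 = 11100110 → 3-byte char #2 = E6 B5 87.
Offset 7: leading byte 0xF4 = 11110100 → 4-byte char #3 = F4 8B B9 BC.
Offset 11: leading byte 0x39 = 00111001 → 1-byte char #4 = 39.
Offset 12: leading byte 0xF0 = 11110000 → 4-byte char #5 = F0 9F 91 9F.
Leading byte 0xF0 = 11110000 matches 11110xxx → 4-byte sequence.
Byte 1: 0xF0 = 11110000, payload 000 (3 bits).
Byte 2: 0x9F = 10011111 (10xxxxxx ✓), payload 011111.
Byte 3: 0x91 = 10010001 (10xxxxxx ✓), payload 010001.
Byte 4: 0x9F = 10011111 (10xxxxxx ✓), payload 011111.
Concatenate: 000011111010001011111 = 0x1F45F (21 bits → U+1F45F).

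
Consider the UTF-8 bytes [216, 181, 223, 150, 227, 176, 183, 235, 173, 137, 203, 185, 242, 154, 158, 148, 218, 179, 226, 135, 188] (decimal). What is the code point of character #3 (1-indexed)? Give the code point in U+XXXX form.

U+3C37

Offset 0: leading byte 0xD8 = 11011000 → 2-byte char #1 = D8 B5.
Offset 2: leading byte 0xDF = 11011111 → 2-byte char #2 = DF 96.
Offset 4: leading byte 0xE3 = 11100011 → 3-byte char #3 = E3 B0 B7.
Leading byte 0xE3 = 11100011 matches 1110xxxx → 3-byte sequence.
Byte 1: 0xE3 = 11100011, payload 0011 (4 bits).
Byte 2: 0xB0 = 10110000 (10xxxxxx ✓), payload 110000.
Byte 3: 0xB7 = 10110111 (10xxxxxx ✓), payload 110111.
Concatenate: 0011110000110111 = 0x3C37 (16 bits → U+3C37).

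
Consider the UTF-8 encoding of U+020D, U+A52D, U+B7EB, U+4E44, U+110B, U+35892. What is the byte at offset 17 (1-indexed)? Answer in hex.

0xA2

1-indexed offset 17 is 0-indexed offset 16.
U+020D → 2-byte form C8 8D at offsets 0–1.
U+A52D → 3-byte form EA 94 AD at offsets 2–4.
U+B7EB → 3-byte form EB 9F AB at offsets 5–7.
U+4E44 → 3-byte form E4 B9 84 at offsets 8–10.
U+110B → 3-byte form E1 84 8B at offsets 11–13.
U+35892 → 4-byte form F0 B5 A2 92 at offsets 14–17.
Offset 16 falls in char 6's range; it's byte 3 of F0 B5 A2 92 = 0xA2.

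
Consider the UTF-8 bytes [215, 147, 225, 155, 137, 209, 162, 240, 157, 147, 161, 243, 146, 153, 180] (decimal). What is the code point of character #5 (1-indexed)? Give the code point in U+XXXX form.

Offset 0: leading byte 0xD7 = 11010111 → 2-byte char #1 = D7 93.
Offset 2: leading byte 0xE1 = 11100001 → 3-byte char #2 = E1 9B 89.
Offset 5: leading byte 0xD1 = 11010001 → 2-byte char #3 = D1 A2.
Offset 7: leading byte 0xF0 = 11110000 → 4-byte char #4 = F0 9D 93 A1.
Offset 11: leading byte 0xF3 = 11110011 → 4-byte char #5 = F3 92 99 B4.
Leading byte 0xF3 = 11110011 matches 11110xxx → 4-byte sequence.
Byte 1: 0xF3 = 11110011, payload 011 (3 bits).
Byte 2: 0x92 = 10010010 (10xxxxxx ✓), payload 010010.
Byte 3: 0x99 = 10011001 (10xxxxxx ✓), payload 011001.
Byte 4: 0xB4 = 10110100 (10xxxxxx ✓), payload 110100.
Concatenate: 011010010011001110100 = 0xD2674 (21 bits → U+D2674).

U+D2674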